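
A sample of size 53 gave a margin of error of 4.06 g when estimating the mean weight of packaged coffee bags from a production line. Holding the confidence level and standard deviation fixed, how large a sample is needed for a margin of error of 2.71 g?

119

Margin of error scales as 1/√n, so n₂ = n₁·(E₁/E₂)².
n₂ = 53 × (4.06/2.71)² = 53 × 2.244 = 118.93
Round up: n₂ = 119.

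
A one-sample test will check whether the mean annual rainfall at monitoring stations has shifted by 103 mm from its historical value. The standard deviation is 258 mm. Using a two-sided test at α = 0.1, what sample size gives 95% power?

For a one-sample z-test, n = ((z_{α/2} + z_β)·σ/δ)².
z_{α/2} = 1.645 (two-sided α = 0.1); z_β = 1.645 (power 95% → β = 0.05).
n = (3.290 × 258 / 103)² = 67.91
Round up: n = 68.

68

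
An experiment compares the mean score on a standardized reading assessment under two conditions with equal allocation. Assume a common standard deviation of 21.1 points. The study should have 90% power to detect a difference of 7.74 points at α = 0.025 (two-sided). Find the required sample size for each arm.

For two equal groups, n per group = 2·((z_{α/2} + z_β)·σ/δ)².
z_{α/2} = 2.241; z_β = 1.282 (power 90%).
n = 2 × (3.523 × 21.1 / 7.74)² = 2 × 92.24 = 184.48
Round up: n = 185 per group.

185 per group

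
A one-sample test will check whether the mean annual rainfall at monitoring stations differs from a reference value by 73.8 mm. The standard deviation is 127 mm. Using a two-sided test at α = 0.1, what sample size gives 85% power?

22

For a one-sample z-test, n = ((z_{α/2} + z_β)·σ/δ)².
z_{α/2} = 1.645 (two-sided α = 0.1); z_β = 1.036 (power 85% → β = 0.15).
n = (2.681 × 127 / 73.8)² = 21.29
Round up: n = 22.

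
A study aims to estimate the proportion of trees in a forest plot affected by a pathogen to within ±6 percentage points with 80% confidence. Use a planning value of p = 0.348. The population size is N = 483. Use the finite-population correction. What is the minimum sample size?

86

For a proportion with margin E = 0.06 at 80% confidence, z = 1.282.
n = p̂(1−p̂)(z/E)² = 0.348 × 0.652 × (1.282/0.06)² = 103.59 — call this n₀.
Finite-population correction with N = 483: n = n₀ / (1 + (n₀−1)/N) = 103.59 / 1.212 = 85.47
Round up: n = 86.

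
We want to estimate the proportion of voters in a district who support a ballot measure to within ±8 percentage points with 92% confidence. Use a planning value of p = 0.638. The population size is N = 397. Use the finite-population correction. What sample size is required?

For a proportion with margin E = 0.08 at 92% confidence, z = 1.751.
n = p̂(1−p̂)(z/E)² = 0.638 × 0.362 × (1.751/0.08)² = 110.64 — call this n₀.
Finite-population correction with N = 397: n = n₀ / (1 + (n₀−1)/N) = 110.64 / 1.276 = 86.71
Round up: n = 87.

87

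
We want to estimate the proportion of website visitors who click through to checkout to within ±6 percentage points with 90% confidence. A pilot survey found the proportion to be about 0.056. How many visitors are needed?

40

For a proportion with margin E = 0.06 at 90% confidence, z = 1.645.
n = p̂(1−p̂)(z/E)² = 0.056 × 0.944 × (1.645/0.06)² = 39.74
Round up: n = 40.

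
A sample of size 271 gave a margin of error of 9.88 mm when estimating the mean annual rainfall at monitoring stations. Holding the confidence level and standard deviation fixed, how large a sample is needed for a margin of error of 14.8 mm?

121

Margin of error scales as 1/√n, so n₂ = n₁·(E₁/E₂)².
n₂ = 271 × (9.88/14.8)² = 271 × 0.4456 = 120.76
Round up: n₂ = 121.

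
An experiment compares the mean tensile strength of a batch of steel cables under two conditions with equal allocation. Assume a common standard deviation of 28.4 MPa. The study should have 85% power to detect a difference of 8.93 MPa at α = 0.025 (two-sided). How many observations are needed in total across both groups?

436 total

For two equal groups, n per group = 2·((z_{α/2} + z_β)·σ/δ)².
z_{α/2} = 2.241; z_β = 1.036 (power 85%).
n = 2 × (3.277 × 28.4 / 8.93)² = 2 × 108.61 = 217.22
Round up: n = 218 per group.
Total across both groups: 2 × 218 = 436.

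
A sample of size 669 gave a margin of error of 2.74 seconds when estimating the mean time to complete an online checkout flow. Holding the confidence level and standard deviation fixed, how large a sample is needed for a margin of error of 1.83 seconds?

Margin of error scales as 1/√n, so n₂ = n₁·(E₁/E₂)².
n₂ = 669 × (2.74/1.83)² = 669 × 2.242 = 1499.90
Round up: n₂ = 1500.

1500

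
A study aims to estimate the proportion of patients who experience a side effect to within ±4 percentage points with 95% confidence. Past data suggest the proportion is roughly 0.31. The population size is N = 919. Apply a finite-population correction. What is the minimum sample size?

330

For a proportion with margin E = 0.04 at 95% confidence, z = 1.960.
n = p̂(1−p̂)(z/E)² = 0.31 × 0.69 × (1.960/0.04)² = 513.57 — call this n₀.
Finite-population correction with N = 919: n = n₀ / (1 + (n₀−1)/N) = 513.57 / 1.558 = 329.63
Round up: n = 330.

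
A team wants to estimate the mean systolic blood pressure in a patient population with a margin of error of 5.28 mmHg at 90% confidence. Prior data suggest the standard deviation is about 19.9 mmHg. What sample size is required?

n = 39

For a mean, the margin of error is E = z·σ/√n, so n = (zσ/E)².
At 90% confidence, z = 1.645.
n = (1.645 × 19.9 / 5.28)² = 38.44
Round up: n = 39.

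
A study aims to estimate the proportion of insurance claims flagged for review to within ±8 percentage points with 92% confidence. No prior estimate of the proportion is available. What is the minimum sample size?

For a proportion with margin E = 0.08 at 92% confidence, z = 1.751.
With no prior estimate, use p = 0.5, which maximizes p(1−p) at 0.25.
n = 0.25 × (z/E)² = 0.25 × (1.751/0.08)² = 119.77
Round up: n = 120.

n = 120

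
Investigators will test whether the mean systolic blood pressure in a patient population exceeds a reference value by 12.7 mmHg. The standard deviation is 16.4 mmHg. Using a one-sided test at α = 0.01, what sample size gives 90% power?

22

For a one-sample z-test, n = ((z_α + z_β)·σ/δ)².
z_α = 2.326 (one-sided α = 0.01); z_β = 1.282 (power 90% → β = 0.1).
n = (3.608 × 16.4 / 12.7)² = 21.71
Round up: n = 22.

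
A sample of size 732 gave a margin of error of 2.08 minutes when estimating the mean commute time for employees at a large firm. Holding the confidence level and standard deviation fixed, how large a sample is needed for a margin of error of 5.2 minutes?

118

Margin of error scales as 1/√n, so n₂ = n₁·(E₁/E₂)².
n₂ = 732 × (2.08/5.2)² = 732 × 0.16 = 117.12
Round up: n₂ = 118.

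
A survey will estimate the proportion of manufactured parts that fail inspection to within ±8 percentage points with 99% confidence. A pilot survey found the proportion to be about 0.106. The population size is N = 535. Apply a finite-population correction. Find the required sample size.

For a proportion with margin E = 0.08 at 99% confidence, z = 2.576.
n = p̂(1−p̂)(z/E)² = 0.106 × 0.894 × (2.576/0.08)² = 98.26 — call this n₀.
Finite-population correction with N = 535: n = n₀ / (1 + (n₀−1)/N) = 98.26 / 1.182 = 83.13
Round up: n = 84.

84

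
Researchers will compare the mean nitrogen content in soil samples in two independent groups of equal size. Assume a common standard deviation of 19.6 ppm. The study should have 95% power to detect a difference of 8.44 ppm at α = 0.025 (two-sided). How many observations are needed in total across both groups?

326 total

For two equal groups, n per group = 2·((z_{α/2} + z_β)·σ/δ)².
z_{α/2} = 2.241; z_β = 1.645 (power 95%).
n = 2 × (3.886 × 19.6 / 8.44)² = 2 × 81.44 = 162.88
Round up: n = 163 per group.
Total across both groups: 2 × 163 = 326.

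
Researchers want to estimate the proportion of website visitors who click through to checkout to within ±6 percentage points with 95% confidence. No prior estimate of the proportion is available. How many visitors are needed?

267

For a proportion with margin E = 0.06 at 95% confidence, z = 1.960.
With no prior estimate, use p = 0.5, which maximizes p(1−p) at 0.25.
n = 0.25 × (z/E)² = 0.25 × (1.960/0.06)² = 266.78
Round up: n = 267.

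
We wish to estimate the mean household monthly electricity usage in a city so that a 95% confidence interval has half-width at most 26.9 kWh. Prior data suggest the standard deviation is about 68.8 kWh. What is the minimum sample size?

For a mean, the margin of error is E = z·σ/√n, so n = (zσ/E)².
At 95% confidence, z = 1.960.
n = (1.960 × 68.8 / 26.9)² = 25.13
Round up: n = 26.

26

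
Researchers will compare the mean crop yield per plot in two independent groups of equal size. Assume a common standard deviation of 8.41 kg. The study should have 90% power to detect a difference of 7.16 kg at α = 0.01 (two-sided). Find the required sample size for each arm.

For two equal groups, n per group = 2·((z_{α/2} + z_β)·σ/δ)².
z_{α/2} = 2.576; z_β = 1.282 (power 90%).
n = 2 × (3.858 × 8.41 / 7.16)² = 2 × 20.53 = 41.06
Round up: n = 42 per group.

42 per group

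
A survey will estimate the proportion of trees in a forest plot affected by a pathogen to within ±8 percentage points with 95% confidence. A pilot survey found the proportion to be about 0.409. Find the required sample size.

146

For a proportion with margin E = 0.08 at 95% confidence, z = 1.960.
n = p̂(1−p̂)(z/E)² = 0.409 × 0.591 × (1.960/0.08)² = 145.09
Round up: n = 146.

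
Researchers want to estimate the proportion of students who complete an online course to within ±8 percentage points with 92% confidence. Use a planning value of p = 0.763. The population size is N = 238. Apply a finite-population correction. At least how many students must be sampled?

64

For a proportion with margin E = 0.08 at 92% confidence, z = 1.751.
n = p̂(1−p̂)(z/E)² = 0.763 × 0.237 × (1.751/0.08)² = 86.63 — call this n₀.
Finite-population correction with N = 238: n = n₀ / (1 + (n₀−1)/N) = 86.63 / 1.36 = 63.70
Round up: n = 64.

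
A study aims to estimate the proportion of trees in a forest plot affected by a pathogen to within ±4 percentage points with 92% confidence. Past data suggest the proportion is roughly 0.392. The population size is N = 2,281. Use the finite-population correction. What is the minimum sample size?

For a proportion with margin E = 0.04 at 92% confidence, z = 1.751.
n = p̂(1−p̂)(z/E)² = 0.392 × 0.608 × (1.751/0.04)² = 456.71 — call this n₀.
Finite-population correction with N = 2,281: n = n₀ / (1 + (n₀−1)/N) = 456.71 / 1.2 = 380.59
Round up: n = 381.

381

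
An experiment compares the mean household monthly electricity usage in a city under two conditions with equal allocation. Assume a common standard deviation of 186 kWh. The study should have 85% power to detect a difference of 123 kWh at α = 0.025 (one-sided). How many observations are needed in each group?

For two equal groups, n per group = 2·((z_α + z_β)·σ/δ)².
z_α = 1.960; z_β = 1.036 (power 85%).
n = 2 × (2.996 × 186 / 123)² = 2 × 20.53 = 41.06
Round up: n = 42 per group.

42 per group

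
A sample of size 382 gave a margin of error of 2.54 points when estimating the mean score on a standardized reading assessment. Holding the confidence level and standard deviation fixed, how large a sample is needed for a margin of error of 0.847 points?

Margin of error scales as 1/√n, so n₂ = n₁·(E₁/E₂)².
n₂ = 382 × (2.54/0.847)² = 382 × 8.993 = 3435.33
Round up: n₂ = 3436.

3436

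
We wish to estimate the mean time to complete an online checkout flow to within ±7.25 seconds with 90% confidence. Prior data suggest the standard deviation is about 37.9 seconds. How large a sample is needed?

For a mean, the margin of error is E = z·σ/√n, so n = (zσ/E)².
At 90% confidence, z = 1.645.
n = (1.645 × 37.9 / 7.25)² = 73.95
Round up: n = 74.

n = 74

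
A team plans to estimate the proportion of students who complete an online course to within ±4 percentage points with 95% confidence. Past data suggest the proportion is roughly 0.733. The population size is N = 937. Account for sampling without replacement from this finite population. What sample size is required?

For a proportion with margin E = 0.04 at 95% confidence, z = 1.960.
n = p̂(1−p̂)(z/E)² = 0.733 × 0.267 × (1.960/0.04)² = 469.90 — call this n₀.
Finite-population correction with N = 937: n = n₀ / (1 + (n₀−1)/N) = 469.90 / 1.5 = 313.27
Round up: n = 314.

314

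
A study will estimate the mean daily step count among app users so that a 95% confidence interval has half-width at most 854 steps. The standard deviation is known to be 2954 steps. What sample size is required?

46

For a mean, the margin of error is E = z·σ/√n, so n = (zσ/E)².
At 95% confidence, z = 1.960.
n = (1.960 × 2954 / 854)² = 45.96
Round up: n = 46.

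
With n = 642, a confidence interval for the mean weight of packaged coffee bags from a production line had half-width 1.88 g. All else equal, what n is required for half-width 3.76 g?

161

Margin of error scales as 1/√n, so n₂ = n₁·(E₁/E₂)².
n₂ = 642 × (1.88/3.76)² = 642 × 0.25 = 160.50
Round up: n₂ = 161.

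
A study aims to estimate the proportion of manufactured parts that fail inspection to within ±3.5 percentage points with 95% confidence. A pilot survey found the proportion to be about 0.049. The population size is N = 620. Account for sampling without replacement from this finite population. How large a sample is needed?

n = 119

For a proportion with margin E = 0.035 at 95% confidence, z = 1.960.
n = p̂(1−p̂)(z/E)² = 0.049 × 0.951 × (1.960/0.035)² = 146.13 — call this n₀.
Finite-population correction with N = 620: n = n₀ / (1 + (n₀−1)/N) = 146.13 / 1.234 = 118.42
Round up: n = 119.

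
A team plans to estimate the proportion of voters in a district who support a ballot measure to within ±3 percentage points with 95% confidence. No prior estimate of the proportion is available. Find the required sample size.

For a proportion with margin E = 0.03 at 95% confidence, z = 1.960.
With no prior estimate, use p = 0.5, which maximizes p(1−p) at 0.25.
n = 0.25 × (z/E)² = 0.25 × (1.960/0.03)² = 1067.11
Round up: n = 1068.

n = 1068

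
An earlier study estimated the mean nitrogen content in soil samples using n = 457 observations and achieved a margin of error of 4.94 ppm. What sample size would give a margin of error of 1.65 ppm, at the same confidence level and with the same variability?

Margin of error scales as 1/√n, so n₂ = n₁·(E₁/E₂)².
n₂ = 457 × (4.94/1.65)² = 457 × 8.964 = 4096.55
Round up: n₂ = 4097.

n = 4097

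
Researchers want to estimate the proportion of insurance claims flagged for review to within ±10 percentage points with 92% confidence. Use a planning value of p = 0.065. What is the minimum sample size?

19

For a proportion with margin E = 0.1 at 92% confidence, z = 1.751.
n = p̂(1−p̂)(z/E)² = 0.065 × 0.935 × (1.751/0.1)² = 18.63
Round up: n = 19.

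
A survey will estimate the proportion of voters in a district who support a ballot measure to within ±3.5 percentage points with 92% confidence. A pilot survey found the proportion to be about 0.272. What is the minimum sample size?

n = 496

For a proportion with margin E = 0.035 at 92% confidence, z = 1.751.
n = p̂(1−p̂)(z/E)² = 0.272 × 0.728 × (1.751/0.035)² = 495.61
Round up: n = 496.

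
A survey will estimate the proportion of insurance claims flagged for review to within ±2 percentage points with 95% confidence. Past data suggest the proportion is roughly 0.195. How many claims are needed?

For a proportion with margin E = 0.02 at 95% confidence, z = 1.960.
n = p̂(1−p̂)(z/E)² = 0.195 × 0.805 × (1.960/0.02)² = 1507.59
Round up: n = 1508.

1508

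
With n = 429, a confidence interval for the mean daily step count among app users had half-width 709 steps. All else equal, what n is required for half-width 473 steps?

Margin of error scales as 1/√n, so n₂ = n₁·(E₁/E₂)².
n₂ = 429 × (709/473)² = 429 × 2.247 = 963.96
Round up: n₂ = 964.

964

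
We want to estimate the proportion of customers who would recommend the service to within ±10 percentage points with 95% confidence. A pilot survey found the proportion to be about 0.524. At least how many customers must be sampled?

96

For a proportion with margin E = 0.1 at 95% confidence, z = 1.960.
n = p̂(1−p̂)(z/E)² = 0.524 × 0.476 × (1.960/0.1)² = 95.82
Round up: n = 96.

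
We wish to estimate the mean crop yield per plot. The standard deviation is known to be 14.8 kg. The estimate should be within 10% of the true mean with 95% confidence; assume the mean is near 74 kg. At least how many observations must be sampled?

For a mean, the margin of error is E = z·σ/√n, so n = (zσ/E)².
At 95% confidence, z = 1.960.
E = 10% of 74 = 7.4 kg.
n = (1.960 × 14.8 / 7.4)² = 15.37
Round up: n = 16.

16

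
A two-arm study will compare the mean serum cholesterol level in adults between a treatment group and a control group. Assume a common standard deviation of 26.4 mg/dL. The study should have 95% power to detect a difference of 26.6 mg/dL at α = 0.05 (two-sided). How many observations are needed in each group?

For two equal groups, n per group = 2·((z_{α/2} + z_β)·σ/δ)².
z_{α/2} = 1.960; z_β = 1.645 (power 95%).
n = 2 × (3.605 × 26.4 / 26.6)² = 2 × 12.80 = 25.60
Round up: n = 26 per group.

26 per group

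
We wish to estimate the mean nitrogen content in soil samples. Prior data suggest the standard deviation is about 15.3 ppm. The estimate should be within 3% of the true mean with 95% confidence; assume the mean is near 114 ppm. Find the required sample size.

77

For a mean, the margin of error is E = z·σ/√n, so n = (zσ/E)².
At 95% confidence, z = 1.960.
E = 3% of 114 = 3.42 ppm.
n = (1.960 × 15.3 / 3.42)² = 76.89
Round up: n = 77.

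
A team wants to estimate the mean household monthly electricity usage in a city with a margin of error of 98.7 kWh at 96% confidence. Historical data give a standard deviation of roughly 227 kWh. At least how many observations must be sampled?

For a mean, the margin of error is E = z·σ/√n, so n = (zσ/E)².
At 96% confidence, z = 2.054.
n = (2.054 × 227 / 98.7)² = 22.32
Round up: n = 23.

23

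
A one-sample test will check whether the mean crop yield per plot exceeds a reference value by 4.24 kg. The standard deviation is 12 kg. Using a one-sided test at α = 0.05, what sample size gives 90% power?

n = 69

For a one-sample z-test, n = ((z_α + z_β)·σ/δ)².
z_α = 1.645 (one-sided α = 0.05); z_β = 1.282 (power 90% → β = 0.1).
n = (2.927 × 12 / 4.24)² = 68.62
Round up: n = 69.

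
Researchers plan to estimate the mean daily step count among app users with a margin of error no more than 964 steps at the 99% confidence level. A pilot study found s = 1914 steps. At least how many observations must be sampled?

For a mean, the margin of error is E = z·σ/√n, so n = (zσ/E)².
At 99% confidence, z = 2.576.
n = (2.576 × 1914 / 964)² = 26.16
Round up: n = 27.

n = 27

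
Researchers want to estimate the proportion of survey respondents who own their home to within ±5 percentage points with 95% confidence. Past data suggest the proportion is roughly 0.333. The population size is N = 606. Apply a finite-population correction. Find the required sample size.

219

For a proportion with margin E = 0.05 at 95% confidence, z = 1.960.
n = p̂(1−p̂)(z/E)² = 0.333 × 0.667 × (1.960/0.05)² = 341.30 — call this n₀.
Finite-population correction with N = 606: n = n₀ / (1 + (n₀−1)/N) = 341.30 / 1.562 = 218.50
Round up: n = 219.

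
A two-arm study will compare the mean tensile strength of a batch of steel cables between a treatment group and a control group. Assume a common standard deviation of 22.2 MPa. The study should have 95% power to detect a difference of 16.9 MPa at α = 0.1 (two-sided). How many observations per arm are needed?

38 per group

For two equal groups, n per group = 2·((z_{α/2} + z_β)·σ/δ)².
z_{α/2} = 1.645; z_β = 1.645 (power 95%).
n = 2 × (3.290 × 22.2 / 16.9)² = 2 × 18.68 = 37.36
Round up: n = 38 per group.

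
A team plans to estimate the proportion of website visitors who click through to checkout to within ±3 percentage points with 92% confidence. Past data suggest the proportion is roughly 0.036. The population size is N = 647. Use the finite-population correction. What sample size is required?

For a proportion with margin E = 0.03 at 92% confidence, z = 1.751.
n = p̂(1−p̂)(z/E)² = 0.036 × 0.964 × (1.751/0.03)² = 118.22 — call this n₀.
Finite-population correction with N = 647: n = n₀ / (1 + (n₀−1)/N) = 118.22 / 1.181 = 100.10
Round up: n = 101.

n = 101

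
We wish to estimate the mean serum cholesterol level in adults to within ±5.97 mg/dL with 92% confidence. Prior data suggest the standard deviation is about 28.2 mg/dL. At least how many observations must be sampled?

For a mean, the margin of error is E = z·σ/√n, so n = (zσ/E)².
At 92% confidence, z = 1.751.
n = (1.751 × 28.2 / 5.97)² = 68.41
Round up: n = 69.

69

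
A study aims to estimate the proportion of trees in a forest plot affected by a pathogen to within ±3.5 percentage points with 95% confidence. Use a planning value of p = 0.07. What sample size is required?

For a proportion with margin E = 0.035 at 95% confidence, z = 1.960.
n = p̂(1−p̂)(z/E)² = 0.07 × 0.93 × (1.960/0.035)² = 204.15
Round up: n = 205.

205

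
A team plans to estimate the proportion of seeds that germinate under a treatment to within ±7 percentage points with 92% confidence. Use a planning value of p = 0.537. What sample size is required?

n = 156

For a proportion with margin E = 0.07 at 92% confidence, z = 1.751.
n = p̂(1−p̂)(z/E)² = 0.537 × 0.463 × (1.751/0.07)² = 155.57
Round up: n = 156.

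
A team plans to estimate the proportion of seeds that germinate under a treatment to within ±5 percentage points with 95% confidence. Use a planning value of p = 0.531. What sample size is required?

For a proportion with margin E = 0.05 at 95% confidence, z = 1.960.
n = p̂(1−p̂)(z/E)² = 0.531 × 0.469 × (1.960/0.05)² = 382.68
Round up: n = 383.

383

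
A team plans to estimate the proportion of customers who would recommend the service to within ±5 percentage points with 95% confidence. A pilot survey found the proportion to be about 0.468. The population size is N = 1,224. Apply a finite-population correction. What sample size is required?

For a proportion with margin E = 0.05 at 95% confidence, z = 1.960.
n = p̂(1−p̂)(z/E)² = 0.468 × 0.532 × (1.960/0.05)² = 382.59 — call this n₀.
Finite-population correction with N = 1,224: n = n₀ / (1 + (n₀−1)/N) = 382.59 / 1.312 = 291.61
Round up: n = 292.

292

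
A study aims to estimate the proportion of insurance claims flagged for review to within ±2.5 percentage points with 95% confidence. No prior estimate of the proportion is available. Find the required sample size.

1537

For a proportion with margin E = 0.025 at 95% confidence, z = 1.960.
With no prior estimate, use p = 0.5, which maximizes p(1−p) at 0.25.
n = 0.25 × (z/E)² = 0.25 × (1.960/0.025)² = 1536.64
Round up: n = 1537.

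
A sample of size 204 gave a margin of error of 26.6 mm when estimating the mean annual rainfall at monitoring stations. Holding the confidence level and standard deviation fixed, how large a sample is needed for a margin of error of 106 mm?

Margin of error scales as 1/√n, so n₂ = n₁·(E₁/E₂)².
n₂ = 204 × (26.6/106)² = 204 × 0.06297 = 12.85
Round up: n₂ = 13.

13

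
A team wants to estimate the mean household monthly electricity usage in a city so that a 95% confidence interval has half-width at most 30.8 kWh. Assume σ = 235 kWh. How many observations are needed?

For a mean, the margin of error is E = z·σ/√n, so n = (zσ/E)².
At 95% confidence, z = 1.960.
n = (1.960 × 235 / 30.8)² = 223.64
Round up: n = 224.

224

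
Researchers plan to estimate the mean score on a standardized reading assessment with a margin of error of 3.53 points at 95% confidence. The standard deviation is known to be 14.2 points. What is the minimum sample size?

63

For a mean, the margin of error is E = z·σ/√n, so n = (zσ/E)².
At 95% confidence, z = 1.960.
n = (1.960 × 14.2 / 3.53)² = 62.16
Round up: n = 63.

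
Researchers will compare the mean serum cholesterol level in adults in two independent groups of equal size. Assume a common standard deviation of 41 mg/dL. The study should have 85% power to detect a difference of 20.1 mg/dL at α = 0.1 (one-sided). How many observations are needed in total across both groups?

90 total

For two equal groups, n per group = 2·((z_α + z_β)·σ/δ)².
z_α = 1.282; z_β = 1.036 (power 85%).
n = 2 × (2.318 × 41 / 20.1)² = 2 × 22.36 = 44.72
Round up: n = 45 per group.
Total across both groups: 2 × 45 = 90.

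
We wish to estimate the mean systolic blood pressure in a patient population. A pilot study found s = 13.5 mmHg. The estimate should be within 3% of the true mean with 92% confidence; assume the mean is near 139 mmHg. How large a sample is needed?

33

For a mean, the margin of error is E = z·σ/√n, so n = (zσ/E)².
At 92% confidence, z = 1.751.
E = 3% of 139 = 4.17 mmHg.
n = (1.751 × 13.5 / 4.17)² = 32.13
Round up: n = 33.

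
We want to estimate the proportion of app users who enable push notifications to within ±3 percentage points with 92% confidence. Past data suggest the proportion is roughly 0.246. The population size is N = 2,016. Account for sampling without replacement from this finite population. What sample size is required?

For a proportion with margin E = 0.03 at 92% confidence, z = 1.751.
n = p̂(1−p̂)(z/E)² = 0.246 × 0.754 × (1.751/0.03)² = 631.88 — call this n₀.
Finite-population correction with N = 2,016: n = n₀ / (1 + (n₀−1)/N) = 631.88 / 1.313 = 481.25
Round up: n = 482.

482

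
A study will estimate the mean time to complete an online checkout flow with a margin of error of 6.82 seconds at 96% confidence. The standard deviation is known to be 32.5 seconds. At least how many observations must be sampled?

For a mean, the margin of error is E = z·σ/√n, so n = (zσ/E)².
At 96% confidence, z = 2.054.
n = (2.054 × 32.5 / 6.82)² = 95.81
Round up: n = 96.

96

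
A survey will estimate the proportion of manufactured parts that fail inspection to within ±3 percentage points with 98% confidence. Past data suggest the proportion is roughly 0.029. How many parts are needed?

For a proportion with margin E = 0.03 at 98% confidence, z = 2.326.
n = p̂(1−p̂)(z/E)² = 0.029 × 0.971 × (2.326/0.03)² = 169.28
Round up: n = 170.

170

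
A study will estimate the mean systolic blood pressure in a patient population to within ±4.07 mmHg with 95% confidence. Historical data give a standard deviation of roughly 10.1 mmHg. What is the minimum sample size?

For a mean, the margin of error is E = z·σ/√n, so n = (zσ/E)².
At 95% confidence, z = 1.960.
n = (1.960 × 10.1 / 4.07)² = 23.66
Round up: n = 24.

24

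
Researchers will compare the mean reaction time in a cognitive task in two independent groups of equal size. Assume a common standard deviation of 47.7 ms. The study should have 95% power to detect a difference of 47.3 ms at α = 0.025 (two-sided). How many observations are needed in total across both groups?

62 total

For two equal groups, n per group = 2·((z_{α/2} + z_β)·σ/δ)².
z_{α/2} = 2.241; z_β = 1.645 (power 95%).
n = 2 × (3.886 × 47.7 / 47.3)² = 2 × 15.36 = 30.72
Round up: n = 31 per group.
Total across both groups: 2 × 31 = 62.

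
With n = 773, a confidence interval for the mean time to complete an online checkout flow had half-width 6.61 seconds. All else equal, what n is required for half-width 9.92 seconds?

344

Margin of error scales as 1/√n, so n₂ = n₁·(E₁/E₂)².
n₂ = 773 × (6.61/9.92)² = 773 × 0.444 = 343.21
Round up: n₂ = 344.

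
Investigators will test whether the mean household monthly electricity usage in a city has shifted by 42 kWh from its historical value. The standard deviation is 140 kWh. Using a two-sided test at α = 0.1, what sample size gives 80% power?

For a one-sample z-test, n = ((z_{α/2} + z_β)·σ/δ)².
z_{α/2} = 1.645 (two-sided α = 0.1); z_β = 0.842 (power 80% → β = 0.2).
n = (2.487 × 140 / 42)² = 68.72
Round up: n = 69.

n = 69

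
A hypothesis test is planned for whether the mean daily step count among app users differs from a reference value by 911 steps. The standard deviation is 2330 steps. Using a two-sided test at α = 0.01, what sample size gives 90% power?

98

For a one-sample z-test, n = ((z_{α/2} + z_β)·σ/δ)².
z_{α/2} = 2.576 (two-sided α = 0.01); z_β = 1.282 (power 90% → β = 0.1).
n = (3.858 × 2330 / 911)² = 97.36
Round up: n = 98.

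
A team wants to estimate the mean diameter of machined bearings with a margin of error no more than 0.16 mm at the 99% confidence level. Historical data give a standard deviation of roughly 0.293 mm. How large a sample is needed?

23

For a mean, the margin of error is E = z·σ/√n, so n = (zσ/E)².
At 99% confidence, z = 2.576.
n = (2.576 × 0.293 / 0.16)² = 22.25
Round up: n = 23.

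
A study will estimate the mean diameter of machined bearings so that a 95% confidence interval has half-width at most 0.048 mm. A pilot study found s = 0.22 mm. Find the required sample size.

n = 81

For a mean, the margin of error is E = z·σ/√n, so n = (zσ/E)².
At 95% confidence, z = 1.960.
n = (1.960 × 0.22 / 0.048)² = 80.70
Round up: n = 81.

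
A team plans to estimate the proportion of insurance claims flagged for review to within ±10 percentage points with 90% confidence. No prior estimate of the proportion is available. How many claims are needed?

n = 68

For a proportion with margin E = 0.1 at 90% confidence, z = 1.645.
With no prior estimate, use p = 0.5, which maximizes p(1−p) at 0.25.
n = 0.25 × (z/E)² = 0.25 × (1.645/0.1)² = 67.65
Round up: n = 68.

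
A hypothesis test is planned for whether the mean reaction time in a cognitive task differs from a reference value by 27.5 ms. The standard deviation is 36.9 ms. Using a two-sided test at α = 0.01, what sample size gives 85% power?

24

For a one-sample z-test, n = ((z_{α/2} + z_β)·σ/δ)².
z_{α/2} = 2.576 (two-sided α = 0.01); z_β = 1.036 (power 85% → β = 0.15).
n = (3.612 × 36.9 / 27.5)² = 23.49
Round up: n = 24.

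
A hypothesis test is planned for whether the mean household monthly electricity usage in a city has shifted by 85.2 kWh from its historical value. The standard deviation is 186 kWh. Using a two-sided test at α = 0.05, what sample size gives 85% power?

43

For a one-sample z-test, n = ((z_{α/2} + z_β)·σ/δ)².
z_{α/2} = 1.960 (two-sided α = 0.05); z_β = 1.036 (power 85% → β = 0.15).
n = (2.996 × 186 / 85.2)² = 42.78
Round up: n = 43.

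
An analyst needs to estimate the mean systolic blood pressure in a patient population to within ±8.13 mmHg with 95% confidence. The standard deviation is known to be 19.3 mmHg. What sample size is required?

22

For a mean, the margin of error is E = z·σ/√n, so n = (zσ/E)².
At 95% confidence, z = 1.960.
n = (1.960 × 19.3 / 8.13)² = 21.65
Round up: n = 22.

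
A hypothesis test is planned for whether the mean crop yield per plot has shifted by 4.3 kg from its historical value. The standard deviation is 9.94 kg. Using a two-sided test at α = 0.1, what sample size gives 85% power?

39

For a one-sample z-test, n = ((z_{α/2} + z_β)·σ/δ)².
z_{α/2} = 1.645 (two-sided α = 0.1); z_β = 1.036 (power 85% → β = 0.15).
n = (2.681 × 9.94 / 4.3)² = 38.41
Round up: n = 39.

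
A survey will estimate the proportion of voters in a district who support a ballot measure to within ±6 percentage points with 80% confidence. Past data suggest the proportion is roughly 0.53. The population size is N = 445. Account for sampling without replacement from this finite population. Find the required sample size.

91

For a proportion with margin E = 0.06 at 80% confidence, z = 1.282.
n = p̂(1−p̂)(z/E)² = 0.53 × 0.47 × (1.282/0.06)² = 113.72 — call this n₀.
Finite-population correction with N = 445: n = n₀ / (1 + (n₀−1)/N) = 113.72 / 1.253 = 90.76
Round up: n = 91.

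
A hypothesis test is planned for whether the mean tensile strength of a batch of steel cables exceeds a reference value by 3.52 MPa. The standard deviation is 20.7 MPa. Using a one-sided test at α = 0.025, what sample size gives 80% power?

272

For a one-sample z-test, n = ((z_α + z_β)·σ/δ)².
z_α = 1.960 (one-sided α = 0.025); z_β = 0.842 (power 80% → β = 0.2).
n = (2.802 × 20.7 / 3.52)² = 271.51
Round up: n = 272.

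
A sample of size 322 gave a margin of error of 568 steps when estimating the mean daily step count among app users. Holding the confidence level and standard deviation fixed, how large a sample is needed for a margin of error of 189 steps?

n = 2909

Margin of error scales as 1/√n, so n₂ = n₁·(E₁/E₂)².
n₂ = 322 × (568/189)² = 322 × 9.032 = 2908.30
Round up: n₂ = 2909.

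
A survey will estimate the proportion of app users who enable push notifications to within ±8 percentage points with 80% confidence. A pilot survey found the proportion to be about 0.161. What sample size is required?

35

For a proportion with margin E = 0.08 at 80% confidence, z = 1.282.
n = p̂(1−p̂)(z/E)² = 0.161 × 0.839 × (1.282/0.08)² = 34.69
Round up: n = 35.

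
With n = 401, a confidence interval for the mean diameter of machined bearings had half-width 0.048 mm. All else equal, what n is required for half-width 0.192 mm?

26

Margin of error scales as 1/√n, so n₂ = n₁·(E₁/E₂)².
n₂ = 401 × (0.048/0.192)² = 401 × 0.0625 = 25.06
Round up: n₂ = 26.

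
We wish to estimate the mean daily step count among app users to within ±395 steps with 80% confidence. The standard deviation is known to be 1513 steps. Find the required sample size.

For a mean, the margin of error is E = z·σ/√n, so n = (zσ/E)².
At 80% confidence, z = 1.282.
n = (1.282 × 1513 / 395)² = 24.11
Round up: n = 25.

25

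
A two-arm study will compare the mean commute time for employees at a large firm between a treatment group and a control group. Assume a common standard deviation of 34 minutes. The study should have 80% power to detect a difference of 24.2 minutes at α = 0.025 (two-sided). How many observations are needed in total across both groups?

For two equal groups, n per group = 2·((z_{α/2} + z_β)·σ/δ)².
z_{α/2} = 2.241; z_β = 0.842 (power 80%).
n = 2 × (3.083 × 34 / 24.2)² = 2 × 18.76 = 37.52
Round up: n = 38 per group.
Total across both groups: 2 × 38 = 76.

76 total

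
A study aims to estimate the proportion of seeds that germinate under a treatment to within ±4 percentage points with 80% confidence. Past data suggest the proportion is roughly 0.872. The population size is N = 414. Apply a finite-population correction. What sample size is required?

For a proportion with margin E = 0.04 at 80% confidence, z = 1.282.
n = p̂(1−p̂)(z/E)² = 0.872 × 0.128 × (1.282/0.04)² = 114.65 — call this n₀.
Finite-population correction with N = 414: n = n₀ / (1 + (n₀−1)/N) = 114.65 / 1.275 = 89.92
Round up: n = 90.

90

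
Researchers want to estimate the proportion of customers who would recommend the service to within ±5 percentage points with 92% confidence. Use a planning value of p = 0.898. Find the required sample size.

113

For a proportion with margin E = 0.05 at 92% confidence, z = 1.751.
n = p̂(1−p̂)(z/E)² = 0.898 × 0.102 × (1.751/0.05)² = 112.33
Round up: n = 113.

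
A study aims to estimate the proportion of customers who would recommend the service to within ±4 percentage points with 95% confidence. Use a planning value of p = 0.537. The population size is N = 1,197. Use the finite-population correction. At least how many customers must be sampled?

n = 399

For a proportion with margin E = 0.04 at 95% confidence, z = 1.960.
n = p̂(1−p̂)(z/E)² = 0.537 × 0.463 × (1.960/0.04)² = 596.96 — call this n₀.
Finite-population correction with N = 1,197: n = n₀ / (1 + (n₀−1)/N) = 596.96 / 1.498 = 398.50
Round up: n = 399.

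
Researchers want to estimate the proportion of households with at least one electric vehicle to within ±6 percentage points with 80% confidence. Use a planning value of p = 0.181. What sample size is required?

68

For a proportion with margin E = 0.06 at 80% confidence, z = 1.282.
n = p̂(1−p̂)(z/E)² = 0.181 × 0.819 × (1.282/0.06)² = 67.68
Round up: n = 68.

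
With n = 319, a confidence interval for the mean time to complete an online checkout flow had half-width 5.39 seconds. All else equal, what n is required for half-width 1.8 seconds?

n = 2861

Margin of error scales as 1/√n, so n₂ = n₁·(E₁/E₂)².
n₂ = 319 × (5.39/1.8)² = 319 × 8.967 = 2860.47
Round up: n₂ = 2861.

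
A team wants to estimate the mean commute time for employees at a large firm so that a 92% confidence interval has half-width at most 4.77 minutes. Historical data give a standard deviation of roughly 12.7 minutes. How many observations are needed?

For a mean, the margin of error is E = z·σ/√n, so n = (zσ/E)².
At 92% confidence, z = 1.751.
n = (1.751 × 12.7 / 4.77)² = 21.73
Round up: n = 22.

22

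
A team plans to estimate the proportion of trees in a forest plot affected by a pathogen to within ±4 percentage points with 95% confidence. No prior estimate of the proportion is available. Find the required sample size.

For a proportion with margin E = 0.04 at 95% confidence, z = 1.960.
With no prior estimate, use p = 0.5, which maximizes p(1−p) at 0.25.
n = 0.25 × (z/E)² = 0.25 × (1.960/0.04)² = 600.25
Round up: n = 601.

601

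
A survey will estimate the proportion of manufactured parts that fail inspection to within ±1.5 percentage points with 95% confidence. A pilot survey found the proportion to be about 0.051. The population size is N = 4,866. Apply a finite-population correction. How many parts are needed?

For a proportion with margin E = 0.015 at 95% confidence, z = 1.960.
n = p̂(1−p̂)(z/E)² = 0.051 × 0.949 × (1.960/0.015)² = 826.35 — call this n₀.
Finite-population correction with N = 4,866: n = n₀ / (1 + (n₀−1)/N) = 826.35 / 1.17 = 706.28
Round up: n = 707.

n = 707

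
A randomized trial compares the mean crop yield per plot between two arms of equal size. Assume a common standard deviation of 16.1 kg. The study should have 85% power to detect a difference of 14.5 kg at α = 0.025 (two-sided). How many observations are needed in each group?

For two equal groups, n per group = 2·((z_{α/2} + z_β)·σ/δ)².
z_{α/2} = 2.241; z_β = 1.036 (power 85%).
n = 2 × (3.277 × 16.1 / 14.5)² = 2 × 13.24 = 26.48
Round up: n = 27 per group.

27 per group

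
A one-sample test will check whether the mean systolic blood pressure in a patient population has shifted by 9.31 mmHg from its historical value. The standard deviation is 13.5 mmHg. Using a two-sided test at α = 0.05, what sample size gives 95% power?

For a one-sample z-test, n = ((z_{α/2} + z_β)·σ/δ)².
z_{α/2} = 1.960 (two-sided α = 0.05); z_β = 1.645 (power 95% → β = 0.05).
n = (3.605 × 13.5 / 9.31)² = 27.33
Round up: n = 28.

28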